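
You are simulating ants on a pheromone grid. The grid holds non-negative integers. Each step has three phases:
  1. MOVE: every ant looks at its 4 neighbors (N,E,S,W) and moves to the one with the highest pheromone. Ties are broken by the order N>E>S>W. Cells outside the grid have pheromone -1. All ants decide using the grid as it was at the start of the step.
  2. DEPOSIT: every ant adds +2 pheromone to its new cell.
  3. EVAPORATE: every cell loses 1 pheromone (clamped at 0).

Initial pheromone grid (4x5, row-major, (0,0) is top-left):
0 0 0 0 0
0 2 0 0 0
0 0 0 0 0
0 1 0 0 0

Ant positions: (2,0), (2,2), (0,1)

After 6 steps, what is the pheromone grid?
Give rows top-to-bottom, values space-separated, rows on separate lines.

After step 1: ants at (1,0),(1,2),(1,1)
  0 0 0 0 0
  1 3 1 0 0
  0 0 0 0 0
  0 0 0 0 0
After step 2: ants at (1,1),(1,1),(1,2)
  0 0 0 0 0
  0 6 2 0 0
  0 0 0 0 0
  0 0 0 0 0
After step 3: ants at (1,2),(1,2),(1,1)
  0 0 0 0 0
  0 7 5 0 0
  0 0 0 0 0
  0 0 0 0 0
After step 4: ants at (1,1),(1,1),(1,2)
  0 0 0 0 0
  0 10 6 0 0
  0 0 0 0 0
  0 0 0 0 0
After step 5: ants at (1,2),(1,2),(1,1)
  0 0 0 0 0
  0 11 9 0 0
  0 0 0 0 0
  0 0 0 0 0
After step 6: ants at (1,1),(1,1),(1,2)
  0 0 0 0 0
  0 14 10 0 0
  0 0 0 0 0
  0 0 0 0 0

0 0 0 0 0
0 14 10 0 0
0 0 0 0 0
0 0 0 0 0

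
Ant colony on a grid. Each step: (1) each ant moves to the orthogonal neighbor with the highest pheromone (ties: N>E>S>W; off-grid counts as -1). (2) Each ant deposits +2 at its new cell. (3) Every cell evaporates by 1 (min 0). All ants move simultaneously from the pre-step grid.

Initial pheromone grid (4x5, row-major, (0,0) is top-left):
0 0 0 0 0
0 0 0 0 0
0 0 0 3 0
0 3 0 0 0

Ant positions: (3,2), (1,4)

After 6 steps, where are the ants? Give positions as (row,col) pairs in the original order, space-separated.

Step 1: ant0:(3,2)->W->(3,1) | ant1:(1,4)->N->(0,4)
  grid max=4 at (3,1)
Step 2: ant0:(3,1)->N->(2,1) | ant1:(0,4)->S->(1,4)
  grid max=3 at (3,1)
Step 3: ant0:(2,1)->S->(3,1) | ant1:(1,4)->N->(0,4)
  grid max=4 at (3,1)
Step 4: ant0:(3,1)->N->(2,1) | ant1:(0,4)->S->(1,4)
  grid max=3 at (3,1)
Step 5: ant0:(2,1)->S->(3,1) | ant1:(1,4)->N->(0,4)
  grid max=4 at (3,1)
Step 6: ant0:(3,1)->N->(2,1) | ant1:(0,4)->S->(1,4)
  grid max=3 at (3,1)

(2,1) (1,4)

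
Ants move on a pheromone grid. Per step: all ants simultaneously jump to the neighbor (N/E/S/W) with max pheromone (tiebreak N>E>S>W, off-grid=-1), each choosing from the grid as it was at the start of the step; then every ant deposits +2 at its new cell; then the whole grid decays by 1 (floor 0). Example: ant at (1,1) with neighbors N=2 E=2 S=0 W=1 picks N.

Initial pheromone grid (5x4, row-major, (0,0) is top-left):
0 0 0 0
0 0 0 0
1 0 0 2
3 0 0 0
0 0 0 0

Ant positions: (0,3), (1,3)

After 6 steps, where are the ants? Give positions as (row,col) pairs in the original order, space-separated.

Step 1: ant0:(0,3)->S->(1,3) | ant1:(1,3)->S->(2,3)
  grid max=3 at (2,3)
Step 2: ant0:(1,3)->S->(2,3) | ant1:(2,3)->N->(1,3)
  grid max=4 at (2,3)
Step 3: ant0:(2,3)->N->(1,3) | ant1:(1,3)->S->(2,3)
  grid max=5 at (2,3)
Step 4: ant0:(1,3)->S->(2,3) | ant1:(2,3)->N->(1,3)
  grid max=6 at (2,3)
Step 5: ant0:(2,3)->N->(1,3) | ant1:(1,3)->S->(2,3)
  grid max=7 at (2,3)
Step 6: ant0:(1,3)->S->(2,3) | ant1:(2,3)->N->(1,3)
  grid max=8 at (2,3)

(2,3) (1,3)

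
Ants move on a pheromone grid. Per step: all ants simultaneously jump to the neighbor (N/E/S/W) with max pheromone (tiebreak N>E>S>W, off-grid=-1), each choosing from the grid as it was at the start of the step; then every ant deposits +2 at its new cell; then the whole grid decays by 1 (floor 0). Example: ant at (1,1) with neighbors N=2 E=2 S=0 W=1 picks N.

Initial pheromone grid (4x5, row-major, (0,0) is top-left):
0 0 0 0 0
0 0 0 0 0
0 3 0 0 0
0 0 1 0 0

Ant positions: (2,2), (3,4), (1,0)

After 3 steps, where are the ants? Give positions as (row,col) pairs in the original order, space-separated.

Step 1: ant0:(2,2)->W->(2,1) | ant1:(3,4)->N->(2,4) | ant2:(1,0)->N->(0,0)
  grid max=4 at (2,1)
Step 2: ant0:(2,1)->N->(1,1) | ant1:(2,4)->N->(1,4) | ant2:(0,0)->E->(0,1)
  grid max=3 at (2,1)
Step 3: ant0:(1,1)->S->(2,1) | ant1:(1,4)->N->(0,4) | ant2:(0,1)->S->(1,1)
  grid max=4 at (2,1)

(2,1) (0,4) (1,1)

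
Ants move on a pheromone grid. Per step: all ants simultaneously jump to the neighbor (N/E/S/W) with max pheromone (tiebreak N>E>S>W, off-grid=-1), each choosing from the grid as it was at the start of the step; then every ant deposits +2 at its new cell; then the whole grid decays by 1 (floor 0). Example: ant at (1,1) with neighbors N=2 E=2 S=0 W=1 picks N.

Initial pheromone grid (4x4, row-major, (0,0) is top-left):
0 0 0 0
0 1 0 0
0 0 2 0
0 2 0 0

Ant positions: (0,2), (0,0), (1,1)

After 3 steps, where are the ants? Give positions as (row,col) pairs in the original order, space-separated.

Step 1: ant0:(0,2)->E->(0,3) | ant1:(0,0)->E->(0,1) | ant2:(1,1)->N->(0,1)
  grid max=3 at (0,1)
Step 2: ant0:(0,3)->S->(1,3) | ant1:(0,1)->E->(0,2) | ant2:(0,1)->E->(0,2)
  grid max=3 at (0,2)
Step 3: ant0:(1,3)->N->(0,3) | ant1:(0,2)->W->(0,1) | ant2:(0,2)->W->(0,1)
  grid max=5 at (0,1)

(0,3) (0,1) (0,1)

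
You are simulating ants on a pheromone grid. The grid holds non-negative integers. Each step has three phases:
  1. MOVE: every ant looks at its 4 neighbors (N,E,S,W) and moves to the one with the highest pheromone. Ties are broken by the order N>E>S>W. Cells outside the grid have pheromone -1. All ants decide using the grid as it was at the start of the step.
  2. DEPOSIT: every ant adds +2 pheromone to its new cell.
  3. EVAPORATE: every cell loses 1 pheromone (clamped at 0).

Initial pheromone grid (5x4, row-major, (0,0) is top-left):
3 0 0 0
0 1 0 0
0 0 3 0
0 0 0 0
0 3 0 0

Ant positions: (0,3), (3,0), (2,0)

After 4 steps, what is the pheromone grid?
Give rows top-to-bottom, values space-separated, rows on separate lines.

After step 1: ants at (1,3),(2,0),(1,0)
  2 0 0 0
  1 0 0 1
  1 0 2 0
  0 0 0 0
  0 2 0 0
After step 2: ants at (0,3),(1,0),(0,0)
  3 0 0 1
  2 0 0 0
  0 0 1 0
  0 0 0 0
  0 1 0 0
After step 3: ants at (1,3),(0,0),(1,0)
  4 0 0 0
  3 0 0 1
  0 0 0 0
  0 0 0 0
  0 0 0 0
After step 4: ants at (0,3),(1,0),(0,0)
  5 0 0 1
  4 0 0 0
  0 0 0 0
  0 0 0 0
  0 0 0 0

5 0 0 1
4 0 0 0
0 0 0 0
0 0 0 0
0 0 0 0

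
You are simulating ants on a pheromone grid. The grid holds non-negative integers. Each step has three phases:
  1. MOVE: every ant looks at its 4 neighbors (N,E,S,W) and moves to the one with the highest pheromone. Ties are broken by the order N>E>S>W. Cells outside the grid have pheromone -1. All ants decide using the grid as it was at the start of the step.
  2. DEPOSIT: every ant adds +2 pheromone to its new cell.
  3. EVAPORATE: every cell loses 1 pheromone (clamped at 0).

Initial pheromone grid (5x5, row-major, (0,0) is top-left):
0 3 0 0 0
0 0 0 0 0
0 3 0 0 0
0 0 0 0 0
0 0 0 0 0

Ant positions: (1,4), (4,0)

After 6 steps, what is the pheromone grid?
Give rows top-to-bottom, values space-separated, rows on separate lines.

After step 1: ants at (0,4),(3,0)
  0 2 0 0 1
  0 0 0 0 0
  0 2 0 0 0
  1 0 0 0 0
  0 0 0 0 0
After step 2: ants at (1,4),(2,0)
  0 1 0 0 0
  0 0 0 0 1
  1 1 0 0 0
  0 0 0 0 0
  0 0 0 0 0
After step 3: ants at (0,4),(2,1)
  0 0 0 0 1
  0 0 0 0 0
  0 2 0 0 0
  0 0 0 0 0
  0 0 0 0 0
After step 4: ants at (1,4),(1,1)
  0 0 0 0 0
  0 1 0 0 1
  0 1 0 0 0
  0 0 0 0 0
  0 0 0 0 0
After step 5: ants at (0,4),(2,1)
  0 0 0 0 1
  0 0 0 0 0
  0 2 0 0 0
  0 0 0 0 0
  0 0 0 0 0
After step 6: ants at (1,4),(1,1)
  0 0 0 0 0
  0 1 0 0 1
  0 1 0 0 0
  0 0 0 0 0
  0 0 0 0 0

0 0 0 0 0
0 1 0 0 1
0 1 0 0 0
0 0 0 0 0
0 0 0 0 0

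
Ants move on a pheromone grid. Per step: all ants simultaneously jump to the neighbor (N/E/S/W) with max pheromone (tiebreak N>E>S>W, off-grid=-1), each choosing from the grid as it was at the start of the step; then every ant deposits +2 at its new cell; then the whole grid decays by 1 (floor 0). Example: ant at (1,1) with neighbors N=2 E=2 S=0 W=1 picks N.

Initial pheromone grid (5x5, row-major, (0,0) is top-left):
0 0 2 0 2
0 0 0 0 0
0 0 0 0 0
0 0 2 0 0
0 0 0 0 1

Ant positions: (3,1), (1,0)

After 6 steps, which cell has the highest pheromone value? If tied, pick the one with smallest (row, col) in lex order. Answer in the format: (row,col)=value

Step 1: ant0:(3,1)->E->(3,2) | ant1:(1,0)->N->(0,0)
  grid max=3 at (3,2)
Step 2: ant0:(3,2)->N->(2,2) | ant1:(0,0)->E->(0,1)
  grid max=2 at (3,2)
Step 3: ant0:(2,2)->S->(3,2) | ant1:(0,1)->E->(0,2)
  grid max=3 at (3,2)
Step 4: ant0:(3,2)->N->(2,2) | ant1:(0,2)->E->(0,3)
  grid max=2 at (3,2)
Step 5: ant0:(2,2)->S->(3,2) | ant1:(0,3)->E->(0,4)
  grid max=3 at (3,2)
Step 6: ant0:(3,2)->N->(2,2) | ant1:(0,4)->S->(1,4)
  grid max=2 at (3,2)
Final grid:
  0 0 0 0 0
  0 0 0 0 1
  0 0 1 0 0
  0 0 2 0 0
  0 0 0 0 0
Max pheromone 2 at (3,2)

Answer: (3,2)=2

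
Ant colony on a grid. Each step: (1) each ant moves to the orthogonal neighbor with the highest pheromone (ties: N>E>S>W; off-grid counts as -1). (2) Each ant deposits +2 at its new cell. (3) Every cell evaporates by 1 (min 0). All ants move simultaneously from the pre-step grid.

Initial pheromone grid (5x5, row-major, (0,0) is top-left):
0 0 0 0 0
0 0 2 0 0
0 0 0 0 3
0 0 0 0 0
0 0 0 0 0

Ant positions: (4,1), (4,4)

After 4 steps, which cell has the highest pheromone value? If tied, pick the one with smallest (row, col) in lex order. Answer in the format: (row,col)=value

Step 1: ant0:(4,1)->N->(3,1) | ant1:(4,4)->N->(3,4)
  grid max=2 at (2,4)
Step 2: ant0:(3,1)->N->(2,1) | ant1:(3,4)->N->(2,4)
  grid max=3 at (2,4)
Step 3: ant0:(2,1)->N->(1,1) | ant1:(2,4)->N->(1,4)
  grid max=2 at (2,4)
Step 4: ant0:(1,1)->N->(0,1) | ant1:(1,4)->S->(2,4)
  grid max=3 at (2,4)
Final grid:
  0 1 0 0 0
  0 0 0 0 0
  0 0 0 0 3
  0 0 0 0 0
  0 0 0 0 0
Max pheromone 3 at (2,4)

Answer: (2,4)=3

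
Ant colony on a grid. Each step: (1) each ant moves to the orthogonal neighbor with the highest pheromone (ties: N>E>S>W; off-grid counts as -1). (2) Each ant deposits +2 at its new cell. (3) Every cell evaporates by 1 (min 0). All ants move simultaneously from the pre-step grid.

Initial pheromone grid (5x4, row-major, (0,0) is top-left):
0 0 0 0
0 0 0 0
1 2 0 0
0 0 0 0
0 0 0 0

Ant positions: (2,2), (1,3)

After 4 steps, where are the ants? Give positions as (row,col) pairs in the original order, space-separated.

Step 1: ant0:(2,2)->W->(2,1) | ant1:(1,3)->N->(0,3)
  grid max=3 at (2,1)
Step 2: ant0:(2,1)->N->(1,1) | ant1:(0,3)->S->(1,3)
  grid max=2 at (2,1)
Step 3: ant0:(1,1)->S->(2,1) | ant1:(1,3)->N->(0,3)
  grid max=3 at (2,1)
Step 4: ant0:(2,1)->N->(1,1) | ant1:(0,3)->S->(1,3)
  grid max=2 at (2,1)

(1,1) (1,3)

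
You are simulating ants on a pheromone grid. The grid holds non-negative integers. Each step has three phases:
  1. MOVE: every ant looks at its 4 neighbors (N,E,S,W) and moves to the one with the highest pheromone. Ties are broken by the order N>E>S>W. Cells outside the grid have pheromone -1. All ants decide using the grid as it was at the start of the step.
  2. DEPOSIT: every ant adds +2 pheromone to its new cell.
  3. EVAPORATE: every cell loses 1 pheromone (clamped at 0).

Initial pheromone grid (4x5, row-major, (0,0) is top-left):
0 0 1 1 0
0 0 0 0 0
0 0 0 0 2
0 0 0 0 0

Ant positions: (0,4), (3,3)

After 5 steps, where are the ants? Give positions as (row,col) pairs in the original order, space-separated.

Step 1: ant0:(0,4)->W->(0,3) | ant1:(3,3)->N->(2,3)
  grid max=2 at (0,3)
Step 2: ant0:(0,3)->E->(0,4) | ant1:(2,3)->E->(2,4)
  grid max=2 at (2,4)
Step 3: ant0:(0,4)->W->(0,3) | ant1:(2,4)->N->(1,4)
  grid max=2 at (0,3)
Step 4: ant0:(0,3)->E->(0,4) | ant1:(1,4)->S->(2,4)
  grid max=2 at (2,4)
Step 5: ant0:(0,4)->W->(0,3) | ant1:(2,4)->N->(1,4)
  grid max=2 at (0,3)

(0,3) (1,4)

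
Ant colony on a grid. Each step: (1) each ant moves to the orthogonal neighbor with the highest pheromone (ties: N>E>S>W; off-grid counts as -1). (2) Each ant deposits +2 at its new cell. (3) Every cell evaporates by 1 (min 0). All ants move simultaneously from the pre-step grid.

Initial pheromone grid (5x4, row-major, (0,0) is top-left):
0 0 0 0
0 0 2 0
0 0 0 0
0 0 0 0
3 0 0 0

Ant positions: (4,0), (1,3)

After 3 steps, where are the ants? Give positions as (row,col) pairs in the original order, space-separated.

Step 1: ant0:(4,0)->N->(3,0) | ant1:(1,3)->W->(1,2)
  grid max=3 at (1,2)
Step 2: ant0:(3,0)->S->(4,0) | ant1:(1,2)->N->(0,2)
  grid max=3 at (4,0)
Step 3: ant0:(4,0)->N->(3,0) | ant1:(0,2)->S->(1,2)
  grid max=3 at (1,2)

(3,0) (1,2)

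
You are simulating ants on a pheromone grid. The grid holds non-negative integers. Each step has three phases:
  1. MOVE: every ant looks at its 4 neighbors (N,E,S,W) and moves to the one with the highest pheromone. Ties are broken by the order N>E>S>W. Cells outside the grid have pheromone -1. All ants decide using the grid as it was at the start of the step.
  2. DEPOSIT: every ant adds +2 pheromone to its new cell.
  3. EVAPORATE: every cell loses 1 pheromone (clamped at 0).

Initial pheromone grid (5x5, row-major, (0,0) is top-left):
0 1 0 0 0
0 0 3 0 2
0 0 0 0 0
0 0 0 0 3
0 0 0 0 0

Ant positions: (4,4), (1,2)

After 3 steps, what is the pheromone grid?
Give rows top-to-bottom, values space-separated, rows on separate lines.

After step 1: ants at (3,4),(0,2)
  0 0 1 0 0
  0 0 2 0 1
  0 0 0 0 0
  0 0 0 0 4
  0 0 0 0 0
After step 2: ants at (2,4),(1,2)
  0 0 0 0 0
  0 0 3 0 0
  0 0 0 0 1
  0 0 0 0 3
  0 0 0 0 0
After step 3: ants at (3,4),(0,2)
  0 0 1 0 0
  0 0 2 0 0
  0 0 0 0 0
  0 0 0 0 4
  0 0 0 0 0

0 0 1 0 0
0 0 2 0 0
0 0 0 0 0
0 0 0 0 4
0 0 0 0 0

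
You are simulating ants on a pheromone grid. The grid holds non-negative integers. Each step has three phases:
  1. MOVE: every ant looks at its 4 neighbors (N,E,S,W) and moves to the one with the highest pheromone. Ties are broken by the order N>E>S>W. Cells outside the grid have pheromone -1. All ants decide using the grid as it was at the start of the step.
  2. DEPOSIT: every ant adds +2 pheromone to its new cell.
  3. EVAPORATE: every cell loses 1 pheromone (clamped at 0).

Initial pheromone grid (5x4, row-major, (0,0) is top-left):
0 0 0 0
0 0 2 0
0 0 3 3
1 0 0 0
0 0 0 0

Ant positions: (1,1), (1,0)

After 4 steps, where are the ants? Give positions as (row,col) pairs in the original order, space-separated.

Step 1: ant0:(1,1)->E->(1,2) | ant1:(1,0)->N->(0,0)
  grid max=3 at (1,2)
Step 2: ant0:(1,2)->S->(2,2) | ant1:(0,0)->E->(0,1)
  grid max=3 at (2,2)
Step 3: ant0:(2,2)->N->(1,2) | ant1:(0,1)->E->(0,2)
  grid max=3 at (1,2)
Step 4: ant0:(1,2)->S->(2,2) | ant1:(0,2)->S->(1,2)
  grid max=4 at (1,2)

(2,2) (1,2)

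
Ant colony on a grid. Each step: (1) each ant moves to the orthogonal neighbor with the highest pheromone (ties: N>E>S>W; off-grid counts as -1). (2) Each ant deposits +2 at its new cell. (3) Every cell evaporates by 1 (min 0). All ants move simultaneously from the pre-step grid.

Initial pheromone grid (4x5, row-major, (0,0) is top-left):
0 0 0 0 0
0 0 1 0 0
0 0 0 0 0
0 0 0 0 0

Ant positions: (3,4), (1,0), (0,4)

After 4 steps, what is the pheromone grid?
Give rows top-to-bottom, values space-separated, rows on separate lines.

After step 1: ants at (2,4),(0,0),(1,4)
  1 0 0 0 0
  0 0 0 0 1
  0 0 0 0 1
  0 0 0 0 0
After step 2: ants at (1,4),(0,1),(2,4)
  0 1 0 0 0
  0 0 0 0 2
  0 0 0 0 2
  0 0 0 0 0
After step 3: ants at (2,4),(0,2),(1,4)
  0 0 1 0 0
  0 0 0 0 3
  0 0 0 0 3
  0 0 0 0 0
After step 4: ants at (1,4),(0,3),(2,4)
  0 0 0 1 0
  0 0 0 0 4
  0 0 0 0 4
  0 0 0 0 0

0 0 0 1 0
0 0 0 0 4
0 0 0 0 4
0 0 0 0 0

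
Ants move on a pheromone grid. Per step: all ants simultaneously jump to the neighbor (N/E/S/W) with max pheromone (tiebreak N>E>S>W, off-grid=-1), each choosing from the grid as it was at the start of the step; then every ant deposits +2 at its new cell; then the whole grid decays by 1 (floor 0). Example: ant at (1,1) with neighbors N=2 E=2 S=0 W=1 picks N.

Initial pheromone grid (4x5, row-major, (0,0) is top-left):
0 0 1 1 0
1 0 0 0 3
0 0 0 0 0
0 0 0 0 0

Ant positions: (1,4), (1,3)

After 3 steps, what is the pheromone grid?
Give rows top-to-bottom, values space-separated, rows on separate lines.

After step 1: ants at (0,4),(1,4)
  0 0 0 0 1
  0 0 0 0 4
  0 0 0 0 0
  0 0 0 0 0
After step 2: ants at (1,4),(0,4)
  0 0 0 0 2
  0 0 0 0 5
  0 0 0 0 0
  0 0 0 0 0
After step 3: ants at (0,4),(1,4)
  0 0 0 0 3
  0 0 0 0 6
  0 0 0 0 0
  0 0 0 0 0

0 0 0 0 3
0 0 0 0 6
0 0 0 0 0
0 0 0 0 0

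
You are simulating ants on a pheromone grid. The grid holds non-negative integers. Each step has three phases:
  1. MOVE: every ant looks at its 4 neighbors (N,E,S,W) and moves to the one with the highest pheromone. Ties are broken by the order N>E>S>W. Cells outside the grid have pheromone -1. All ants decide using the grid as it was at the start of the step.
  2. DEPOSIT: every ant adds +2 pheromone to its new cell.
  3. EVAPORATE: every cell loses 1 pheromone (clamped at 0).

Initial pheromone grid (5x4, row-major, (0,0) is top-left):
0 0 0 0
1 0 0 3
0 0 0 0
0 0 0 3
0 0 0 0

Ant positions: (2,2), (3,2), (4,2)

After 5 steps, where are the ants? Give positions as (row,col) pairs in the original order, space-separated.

Step 1: ant0:(2,2)->N->(1,2) | ant1:(3,2)->E->(3,3) | ant2:(4,2)->N->(3,2)
  grid max=4 at (3,3)
Step 2: ant0:(1,2)->E->(1,3) | ant1:(3,3)->W->(3,2) | ant2:(3,2)->E->(3,3)
  grid max=5 at (3,3)
Step 3: ant0:(1,3)->N->(0,3) | ant1:(3,2)->E->(3,3) | ant2:(3,3)->W->(3,2)
  grid max=6 at (3,3)
Step 4: ant0:(0,3)->S->(1,3) | ant1:(3,3)->W->(3,2) | ant2:(3,2)->E->(3,3)
  grid max=7 at (3,3)
Step 5: ant0:(1,3)->N->(0,3) | ant1:(3,2)->E->(3,3) | ant2:(3,3)->W->(3,2)
  grid max=8 at (3,3)

(0,3) (3,3) (3,2)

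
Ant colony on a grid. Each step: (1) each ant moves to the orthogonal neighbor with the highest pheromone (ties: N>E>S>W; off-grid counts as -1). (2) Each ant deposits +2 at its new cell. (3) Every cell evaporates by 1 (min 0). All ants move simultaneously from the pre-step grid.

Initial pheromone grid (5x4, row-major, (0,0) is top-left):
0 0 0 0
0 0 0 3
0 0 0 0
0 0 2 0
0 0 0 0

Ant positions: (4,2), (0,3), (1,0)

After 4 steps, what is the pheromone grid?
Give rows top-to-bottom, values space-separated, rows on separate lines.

After step 1: ants at (3,2),(1,3),(0,0)
  1 0 0 0
  0 0 0 4
  0 0 0 0
  0 0 3 0
  0 0 0 0
After step 2: ants at (2,2),(0,3),(0,1)
  0 1 0 1
  0 0 0 3
  0 0 1 0
  0 0 2 0
  0 0 0 0
After step 3: ants at (3,2),(1,3),(0,2)
  0 0 1 0
  0 0 0 4
  0 0 0 0
  0 0 3 0
  0 0 0 0
After step 4: ants at (2,2),(0,3),(0,3)
  0 0 0 3
  0 0 0 3
  0 0 1 0
  0 0 2 0
  0 0 0 0

0 0 0 3
0 0 0 3
0 0 1 0
0 0 2 0
0 0 0 0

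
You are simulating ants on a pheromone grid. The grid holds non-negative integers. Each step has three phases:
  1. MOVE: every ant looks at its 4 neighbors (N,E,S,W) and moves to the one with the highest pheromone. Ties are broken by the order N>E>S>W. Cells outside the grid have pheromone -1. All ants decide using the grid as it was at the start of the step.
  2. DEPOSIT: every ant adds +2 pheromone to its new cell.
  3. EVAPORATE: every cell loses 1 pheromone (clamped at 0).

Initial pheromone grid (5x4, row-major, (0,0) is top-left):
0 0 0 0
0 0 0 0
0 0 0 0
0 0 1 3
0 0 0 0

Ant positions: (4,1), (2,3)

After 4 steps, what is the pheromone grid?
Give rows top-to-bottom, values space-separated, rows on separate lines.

After step 1: ants at (3,1),(3,3)
  0 0 0 0
  0 0 0 0
  0 0 0 0
  0 1 0 4
  0 0 0 0
After step 2: ants at (2,1),(2,3)
  0 0 0 0
  0 0 0 0
  0 1 0 1
  0 0 0 3
  0 0 0 0
After step 3: ants at (1,1),(3,3)
  0 0 0 0
  0 1 0 0
  0 0 0 0
  0 0 0 4
  0 0 0 0
After step 4: ants at (0,1),(2,3)
  0 1 0 0
  0 0 0 0
  0 0 0 1
  0 0 0 3
  0 0 0 0

0 1 0 0
0 0 0 0
0 0 0 1
0 0 0 3
0 0 0 0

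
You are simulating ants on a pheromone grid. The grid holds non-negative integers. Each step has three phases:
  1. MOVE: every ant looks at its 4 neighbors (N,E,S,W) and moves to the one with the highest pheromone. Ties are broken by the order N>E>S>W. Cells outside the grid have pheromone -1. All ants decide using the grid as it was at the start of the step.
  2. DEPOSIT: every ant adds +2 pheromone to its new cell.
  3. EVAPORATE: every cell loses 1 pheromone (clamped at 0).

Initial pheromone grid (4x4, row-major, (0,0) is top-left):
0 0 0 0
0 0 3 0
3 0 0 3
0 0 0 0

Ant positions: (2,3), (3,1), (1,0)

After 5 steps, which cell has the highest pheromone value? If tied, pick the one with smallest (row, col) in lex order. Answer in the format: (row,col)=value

Answer: (2,0)=8

Derivation:
Step 1: ant0:(2,3)->N->(1,3) | ant1:(3,1)->N->(2,1) | ant2:(1,0)->S->(2,0)
  grid max=4 at (2,0)
Step 2: ant0:(1,3)->S->(2,3) | ant1:(2,1)->W->(2,0) | ant2:(2,0)->E->(2,1)
  grid max=5 at (2,0)
Step 3: ant0:(2,3)->N->(1,3) | ant1:(2,0)->E->(2,1) | ant2:(2,1)->W->(2,0)
  grid max=6 at (2,0)
Step 4: ant0:(1,3)->S->(2,3) | ant1:(2,1)->W->(2,0) | ant2:(2,0)->E->(2,1)
  grid max=7 at (2,0)
Step 5: ant0:(2,3)->N->(1,3) | ant1:(2,0)->E->(2,1) | ant2:(2,1)->W->(2,0)
  grid max=8 at (2,0)
Final grid:
  0 0 0 0
  0 0 0 1
  8 5 0 2
  0 0 0 0
Max pheromone 8 at (2,0)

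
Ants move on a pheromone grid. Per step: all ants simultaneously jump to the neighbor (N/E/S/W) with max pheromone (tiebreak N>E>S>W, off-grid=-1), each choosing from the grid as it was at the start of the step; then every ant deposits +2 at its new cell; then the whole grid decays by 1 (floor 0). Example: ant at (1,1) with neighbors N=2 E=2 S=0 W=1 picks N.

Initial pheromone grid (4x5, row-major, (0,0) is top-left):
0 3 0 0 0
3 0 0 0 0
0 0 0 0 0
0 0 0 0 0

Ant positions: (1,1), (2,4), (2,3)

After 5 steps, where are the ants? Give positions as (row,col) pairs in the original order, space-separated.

Step 1: ant0:(1,1)->N->(0,1) | ant1:(2,4)->N->(1,4) | ant2:(2,3)->N->(1,3)
  grid max=4 at (0,1)
Step 2: ant0:(0,1)->E->(0,2) | ant1:(1,4)->W->(1,3) | ant2:(1,3)->E->(1,4)
  grid max=3 at (0,1)
Step 3: ant0:(0,2)->W->(0,1) | ant1:(1,3)->E->(1,4) | ant2:(1,4)->W->(1,3)
  grid max=4 at (0,1)
Step 4: ant0:(0,1)->E->(0,2) | ant1:(1,4)->W->(1,3) | ant2:(1,3)->E->(1,4)
  grid max=4 at (1,3)
Step 5: ant0:(0,2)->W->(0,1) | ant1:(1,3)->E->(1,4) | ant2:(1,4)->W->(1,3)
  grid max=5 at (1,3)

(0,1) (1,4) (1,3)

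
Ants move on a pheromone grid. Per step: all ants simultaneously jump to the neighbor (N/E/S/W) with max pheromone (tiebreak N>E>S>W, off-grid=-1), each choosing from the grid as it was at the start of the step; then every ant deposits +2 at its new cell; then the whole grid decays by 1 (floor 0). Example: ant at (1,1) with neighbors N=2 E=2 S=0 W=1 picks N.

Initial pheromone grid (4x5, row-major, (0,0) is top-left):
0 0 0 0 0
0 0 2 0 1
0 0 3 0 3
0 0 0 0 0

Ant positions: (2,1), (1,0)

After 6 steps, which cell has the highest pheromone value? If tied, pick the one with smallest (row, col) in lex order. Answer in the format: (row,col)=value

Step 1: ant0:(2,1)->E->(2,2) | ant1:(1,0)->N->(0,0)
  grid max=4 at (2,2)
Step 2: ant0:(2,2)->N->(1,2) | ant1:(0,0)->E->(0,1)
  grid max=3 at (2,2)
Step 3: ant0:(1,2)->S->(2,2) | ant1:(0,1)->E->(0,2)
  grid max=4 at (2,2)
Step 4: ant0:(2,2)->N->(1,2) | ant1:(0,2)->S->(1,2)
  grid max=4 at (1,2)
Step 5: ant0:(1,2)->S->(2,2) | ant1:(1,2)->S->(2,2)
  grid max=6 at (2,2)
Step 6: ant0:(2,2)->N->(1,2) | ant1:(2,2)->N->(1,2)
  grid max=6 at (1,2)
Final grid:
  0 0 0 0 0
  0 0 6 0 0
  0 0 5 0 0
  0 0 0 0 0
Max pheromone 6 at (1,2)

Answer: (1,2)=6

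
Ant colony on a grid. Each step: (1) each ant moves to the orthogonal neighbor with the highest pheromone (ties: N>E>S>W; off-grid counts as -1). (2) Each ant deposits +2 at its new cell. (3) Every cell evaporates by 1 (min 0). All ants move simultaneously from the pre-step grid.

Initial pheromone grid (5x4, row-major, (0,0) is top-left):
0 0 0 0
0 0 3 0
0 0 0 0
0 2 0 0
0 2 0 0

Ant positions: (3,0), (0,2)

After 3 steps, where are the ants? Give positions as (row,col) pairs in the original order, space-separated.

Step 1: ant0:(3,0)->E->(3,1) | ant1:(0,2)->S->(1,2)
  grid max=4 at (1,2)
Step 2: ant0:(3,1)->S->(4,1) | ant1:(1,2)->N->(0,2)
  grid max=3 at (1,2)
Step 3: ant0:(4,1)->N->(3,1) | ant1:(0,2)->S->(1,2)
  grid max=4 at (1,2)

(3,1) (1,2)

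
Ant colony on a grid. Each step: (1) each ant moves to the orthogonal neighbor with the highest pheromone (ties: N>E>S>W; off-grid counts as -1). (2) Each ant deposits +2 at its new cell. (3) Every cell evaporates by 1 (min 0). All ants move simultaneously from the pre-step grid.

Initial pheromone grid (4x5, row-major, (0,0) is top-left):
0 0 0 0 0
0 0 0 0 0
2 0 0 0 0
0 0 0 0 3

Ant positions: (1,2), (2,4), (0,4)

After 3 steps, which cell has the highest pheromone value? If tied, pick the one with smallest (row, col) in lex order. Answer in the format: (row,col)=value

Step 1: ant0:(1,2)->N->(0,2) | ant1:(2,4)->S->(3,4) | ant2:(0,4)->S->(1,4)
  grid max=4 at (3,4)
Step 2: ant0:(0,2)->E->(0,3) | ant1:(3,4)->N->(2,4) | ant2:(1,4)->N->(0,4)
  grid max=3 at (3,4)
Step 3: ant0:(0,3)->E->(0,4) | ant1:(2,4)->S->(3,4) | ant2:(0,4)->W->(0,3)
  grid max=4 at (3,4)
Final grid:
  0 0 0 2 2
  0 0 0 0 0
  0 0 0 0 0
  0 0 0 0 4
Max pheromone 4 at (3,4)

Answer: (3,4)=4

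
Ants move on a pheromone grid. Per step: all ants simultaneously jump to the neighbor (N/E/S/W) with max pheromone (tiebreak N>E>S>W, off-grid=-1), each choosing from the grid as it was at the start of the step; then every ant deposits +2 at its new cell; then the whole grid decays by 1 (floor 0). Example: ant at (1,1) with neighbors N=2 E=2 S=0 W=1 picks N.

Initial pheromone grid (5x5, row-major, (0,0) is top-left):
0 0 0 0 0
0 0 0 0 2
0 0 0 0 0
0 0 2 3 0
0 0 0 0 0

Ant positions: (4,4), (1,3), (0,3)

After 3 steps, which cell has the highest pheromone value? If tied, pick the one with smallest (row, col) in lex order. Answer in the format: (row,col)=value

Answer: (1,4)=5

Derivation:
Step 1: ant0:(4,4)->N->(3,4) | ant1:(1,3)->E->(1,4) | ant2:(0,3)->E->(0,4)
  grid max=3 at (1,4)
Step 2: ant0:(3,4)->W->(3,3) | ant1:(1,4)->N->(0,4) | ant2:(0,4)->S->(1,4)
  grid max=4 at (1,4)
Step 3: ant0:(3,3)->N->(2,3) | ant1:(0,4)->S->(1,4) | ant2:(1,4)->N->(0,4)
  grid max=5 at (1,4)
Final grid:
  0 0 0 0 3
  0 0 0 0 5
  0 0 0 1 0
  0 0 0 2 0
  0 0 0 0 0
Max pheromone 5 at (1,4)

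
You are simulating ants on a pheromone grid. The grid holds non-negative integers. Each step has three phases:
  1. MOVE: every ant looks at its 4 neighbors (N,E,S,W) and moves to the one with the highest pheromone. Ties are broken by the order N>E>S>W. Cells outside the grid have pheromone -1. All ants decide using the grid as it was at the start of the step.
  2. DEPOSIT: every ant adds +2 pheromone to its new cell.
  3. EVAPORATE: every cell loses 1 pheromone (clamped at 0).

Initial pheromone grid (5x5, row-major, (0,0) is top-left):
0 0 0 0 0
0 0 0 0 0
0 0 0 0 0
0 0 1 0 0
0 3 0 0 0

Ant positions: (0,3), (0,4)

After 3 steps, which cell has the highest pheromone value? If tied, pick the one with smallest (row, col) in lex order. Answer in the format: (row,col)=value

Step 1: ant0:(0,3)->E->(0,4) | ant1:(0,4)->S->(1,4)
  grid max=2 at (4,1)
Step 2: ant0:(0,4)->S->(1,4) | ant1:(1,4)->N->(0,4)
  grid max=2 at (0,4)
Step 3: ant0:(1,4)->N->(0,4) | ant1:(0,4)->S->(1,4)
  grid max=3 at (0,4)
Final grid:
  0 0 0 0 3
  0 0 0 0 3
  0 0 0 0 0
  0 0 0 0 0
  0 0 0 0 0
Max pheromone 3 at (0,4)

Answer: (0,4)=3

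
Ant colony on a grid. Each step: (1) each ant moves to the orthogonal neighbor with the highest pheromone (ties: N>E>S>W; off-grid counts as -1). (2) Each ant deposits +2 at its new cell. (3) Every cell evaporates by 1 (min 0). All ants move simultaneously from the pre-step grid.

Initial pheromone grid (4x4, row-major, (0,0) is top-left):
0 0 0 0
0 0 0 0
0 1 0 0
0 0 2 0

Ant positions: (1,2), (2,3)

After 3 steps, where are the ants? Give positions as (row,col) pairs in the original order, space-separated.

Step 1: ant0:(1,2)->N->(0,2) | ant1:(2,3)->N->(1,3)
  grid max=1 at (0,2)
Step 2: ant0:(0,2)->E->(0,3) | ant1:(1,3)->N->(0,3)
  grid max=3 at (0,3)
Step 3: ant0:(0,3)->S->(1,3) | ant1:(0,3)->S->(1,3)
  grid max=3 at (1,3)

(1,3) (1,3)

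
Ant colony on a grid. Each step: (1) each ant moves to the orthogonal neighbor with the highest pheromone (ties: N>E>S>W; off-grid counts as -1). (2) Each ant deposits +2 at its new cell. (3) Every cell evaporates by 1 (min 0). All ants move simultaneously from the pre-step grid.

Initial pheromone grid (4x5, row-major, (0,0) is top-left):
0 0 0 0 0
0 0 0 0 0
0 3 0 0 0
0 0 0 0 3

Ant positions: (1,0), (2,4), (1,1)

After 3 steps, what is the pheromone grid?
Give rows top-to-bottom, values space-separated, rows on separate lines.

After step 1: ants at (0,0),(3,4),(2,1)
  1 0 0 0 0
  0 0 0 0 0
  0 4 0 0 0
  0 0 0 0 4
After step 2: ants at (0,1),(2,4),(1,1)
  0 1 0 0 0
  0 1 0 0 0
  0 3 0 0 1
  0 0 0 0 3
After step 3: ants at (1,1),(3,4),(2,1)
  0 0 0 0 0
  0 2 0 0 0
  0 4 0 0 0
  0 0 0 0 4

0 0 0 0 0
0 2 0 0 0
0 4 0 0 0
0 0 0 0 4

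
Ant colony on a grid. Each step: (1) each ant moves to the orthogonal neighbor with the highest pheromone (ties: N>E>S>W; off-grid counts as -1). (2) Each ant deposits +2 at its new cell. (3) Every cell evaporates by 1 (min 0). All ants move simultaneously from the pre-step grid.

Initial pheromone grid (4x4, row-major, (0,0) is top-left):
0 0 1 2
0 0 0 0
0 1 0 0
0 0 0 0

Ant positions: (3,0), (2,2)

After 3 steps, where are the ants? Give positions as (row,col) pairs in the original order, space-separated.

Step 1: ant0:(3,0)->N->(2,0) | ant1:(2,2)->W->(2,1)
  grid max=2 at (2,1)
Step 2: ant0:(2,0)->E->(2,1) | ant1:(2,1)->W->(2,0)
  grid max=3 at (2,1)
Step 3: ant0:(2,1)->W->(2,0) | ant1:(2,0)->E->(2,1)
  grid max=4 at (2,1)

(2,0) (2,1)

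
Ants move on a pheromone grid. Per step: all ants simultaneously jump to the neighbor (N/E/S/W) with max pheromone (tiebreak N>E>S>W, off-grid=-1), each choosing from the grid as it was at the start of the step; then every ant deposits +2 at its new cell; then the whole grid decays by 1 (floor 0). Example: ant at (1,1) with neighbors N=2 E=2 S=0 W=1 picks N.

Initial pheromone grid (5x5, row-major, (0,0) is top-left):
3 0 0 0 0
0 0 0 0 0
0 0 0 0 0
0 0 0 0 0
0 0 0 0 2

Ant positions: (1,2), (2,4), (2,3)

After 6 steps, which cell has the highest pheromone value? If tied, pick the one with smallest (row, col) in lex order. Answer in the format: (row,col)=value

Step 1: ant0:(1,2)->N->(0,2) | ant1:(2,4)->N->(1,4) | ant2:(2,3)->N->(1,3)
  grid max=2 at (0,0)
Step 2: ant0:(0,2)->E->(0,3) | ant1:(1,4)->W->(1,3) | ant2:(1,3)->E->(1,4)
  grid max=2 at (1,3)
Step 3: ant0:(0,3)->S->(1,3) | ant1:(1,3)->E->(1,4) | ant2:(1,4)->W->(1,3)
  grid max=5 at (1,3)
Step 4: ant0:(1,3)->E->(1,4) | ant1:(1,4)->W->(1,3) | ant2:(1,3)->E->(1,4)
  grid max=6 at (1,3)
Step 5: ant0:(1,4)->W->(1,3) | ant1:(1,3)->E->(1,4) | ant2:(1,4)->W->(1,3)
  grid max=9 at (1,3)
Step 6: ant0:(1,3)->E->(1,4) | ant1:(1,4)->W->(1,3) | ant2:(1,3)->E->(1,4)
  grid max=10 at (1,3)
Final grid:
  0 0 0 0 0
  0 0 0 10 10
  0 0 0 0 0
  0 0 0 0 0
  0 0 0 0 0
Max pheromone 10 at (1,3)

Answer: (1,3)=10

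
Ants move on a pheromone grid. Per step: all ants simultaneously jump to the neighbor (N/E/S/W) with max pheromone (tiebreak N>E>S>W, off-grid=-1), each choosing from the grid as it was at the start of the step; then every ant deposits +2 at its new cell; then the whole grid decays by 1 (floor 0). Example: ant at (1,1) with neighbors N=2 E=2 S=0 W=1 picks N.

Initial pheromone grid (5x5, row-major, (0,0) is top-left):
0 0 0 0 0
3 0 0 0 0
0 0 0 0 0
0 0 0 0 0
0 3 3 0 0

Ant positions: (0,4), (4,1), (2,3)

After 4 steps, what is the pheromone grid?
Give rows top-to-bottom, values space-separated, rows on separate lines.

After step 1: ants at (1,4),(4,2),(1,3)
  0 0 0 0 0
  2 0 0 1 1
  0 0 0 0 0
  0 0 0 0 0
  0 2 4 0 0
After step 2: ants at (1,3),(4,1),(1,4)
  0 0 0 0 0
  1 0 0 2 2
  0 0 0 0 0
  0 0 0 0 0
  0 3 3 0 0
After step 3: ants at (1,4),(4,2),(1,3)
  0 0 0 0 0
  0 0 0 3 3
  0 0 0 0 0
  0 0 0 0 0
  0 2 4 0 0
After step 4: ants at (1,3),(4,1),(1,4)
  0 0 0 0 0
  0 0 0 4 4
  0 0 0 0 0
  0 0 0 0 0
  0 3 3 0 0

0 0 0 0 0
0 0 0 4 4
0 0 0 0 0
0 0 0 0 0
0 3 3 0 0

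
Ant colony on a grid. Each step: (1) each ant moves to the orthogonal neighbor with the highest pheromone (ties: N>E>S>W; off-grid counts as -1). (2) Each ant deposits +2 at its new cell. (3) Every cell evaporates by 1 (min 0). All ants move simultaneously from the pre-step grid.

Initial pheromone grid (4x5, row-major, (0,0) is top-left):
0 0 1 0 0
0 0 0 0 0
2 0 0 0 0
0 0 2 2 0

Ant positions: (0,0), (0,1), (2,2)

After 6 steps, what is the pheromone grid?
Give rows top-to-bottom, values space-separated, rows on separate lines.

After step 1: ants at (0,1),(0,2),(3,2)
  0 1 2 0 0
  0 0 0 0 0
  1 0 0 0 0
  0 0 3 1 0
After step 2: ants at (0,2),(0,1),(3,3)
  0 2 3 0 0
  0 0 0 0 0
  0 0 0 0 0
  0 0 2 2 0
After step 3: ants at (0,1),(0,2),(3,2)
  0 3 4 0 0
  0 0 0 0 0
  0 0 0 0 0
  0 0 3 1 0
After step 4: ants at (0,2),(0,1),(3,3)
  0 4 5 0 0
  0 0 0 0 0
  0 0 0 0 0
  0 0 2 2 0
After step 5: ants at (0,1),(0,2),(3,2)
  0 5 6 0 0
  0 0 0 0 0
  0 0 0 0 0
  0 0 3 1 0
After step 6: ants at (0,2),(0,1),(3,3)
  0 6 7 0 0
  0 0 0 0 0
  0 0 0 0 0
  0 0 2 2 0

0 6 7 0 0
0 0 0 0 0
0 0 0 0 0
0 0 2 2 0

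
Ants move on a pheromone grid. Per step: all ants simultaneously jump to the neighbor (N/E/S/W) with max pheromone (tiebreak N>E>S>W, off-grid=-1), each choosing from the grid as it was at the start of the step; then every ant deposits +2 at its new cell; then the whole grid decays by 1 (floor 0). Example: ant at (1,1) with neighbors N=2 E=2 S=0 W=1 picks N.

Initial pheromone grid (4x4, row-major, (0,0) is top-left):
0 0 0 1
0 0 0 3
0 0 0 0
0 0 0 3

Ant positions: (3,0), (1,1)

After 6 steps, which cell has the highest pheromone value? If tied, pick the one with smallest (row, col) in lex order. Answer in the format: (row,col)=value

Step 1: ant0:(3,0)->N->(2,0) | ant1:(1,1)->N->(0,1)
  grid max=2 at (1,3)
Step 2: ant0:(2,0)->N->(1,0) | ant1:(0,1)->E->(0,2)
  grid max=1 at (0,2)
Step 3: ant0:(1,0)->N->(0,0) | ant1:(0,2)->E->(0,3)
  grid max=1 at (0,0)
Step 4: ant0:(0,0)->E->(0,1) | ant1:(0,3)->S->(1,3)
  grid max=1 at (0,1)
Step 5: ant0:(0,1)->E->(0,2) | ant1:(1,3)->N->(0,3)
  grid max=1 at (0,2)
Step 6: ant0:(0,2)->E->(0,3) | ant1:(0,3)->W->(0,2)
  grid max=2 at (0,2)
Final grid:
  0 0 2 2
  0 0 0 0
  0 0 0 0
  0 0 0 0
Max pheromone 2 at (0,2)

Answer: (0,2)=2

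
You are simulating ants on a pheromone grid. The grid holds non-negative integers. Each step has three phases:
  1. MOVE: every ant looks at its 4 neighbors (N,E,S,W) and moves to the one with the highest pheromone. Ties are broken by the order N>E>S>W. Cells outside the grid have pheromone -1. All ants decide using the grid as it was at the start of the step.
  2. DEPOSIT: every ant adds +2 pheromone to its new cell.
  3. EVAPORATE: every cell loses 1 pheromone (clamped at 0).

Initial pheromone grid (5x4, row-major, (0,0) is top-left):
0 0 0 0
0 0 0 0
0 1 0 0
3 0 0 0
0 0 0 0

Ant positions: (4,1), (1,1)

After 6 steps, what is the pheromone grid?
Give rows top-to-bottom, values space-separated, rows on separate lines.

After step 1: ants at (3,1),(2,1)
  0 0 0 0
  0 0 0 0
  0 2 0 0
  2 1 0 0
  0 0 0 0
After step 2: ants at (2,1),(3,1)
  0 0 0 0
  0 0 0 0
  0 3 0 0
  1 2 0 0
  0 0 0 0
After step 3: ants at (3,1),(2,1)
  0 0 0 0
  0 0 0 0
  0 4 0 0
  0 3 0 0
  0 0 0 0
After step 4: ants at (2,1),(3,1)
  0 0 0 0
  0 0 0 0
  0 5 0 0
  0 4 0 0
  0 0 0 0
After step 5: ants at (3,1),(2,1)
  0 0 0 0
  0 0 0 0
  0 6 0 0
  0 5 0 0
  0 0 0 0
After step 6: ants at (2,1),(3,1)
  0 0 0 0
  0 0 0 0
  0 7 0 0
  0 6 0 0
  0 0 0 0

0 0 0 0
0 0 0 0
0 7 0 0
0 6 0 0
0 0 0 0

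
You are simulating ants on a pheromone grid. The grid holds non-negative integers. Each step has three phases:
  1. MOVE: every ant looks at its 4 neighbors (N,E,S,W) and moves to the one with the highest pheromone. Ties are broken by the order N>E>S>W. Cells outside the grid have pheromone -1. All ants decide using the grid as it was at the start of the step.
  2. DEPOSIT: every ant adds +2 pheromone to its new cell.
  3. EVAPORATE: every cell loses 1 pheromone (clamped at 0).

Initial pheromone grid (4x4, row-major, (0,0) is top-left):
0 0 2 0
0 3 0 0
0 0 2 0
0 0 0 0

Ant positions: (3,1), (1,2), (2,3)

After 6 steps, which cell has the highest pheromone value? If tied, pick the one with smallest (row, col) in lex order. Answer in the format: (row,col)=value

Step 1: ant0:(3,1)->N->(2,1) | ant1:(1,2)->W->(1,1) | ant2:(2,3)->W->(2,2)
  grid max=4 at (1,1)
Step 2: ant0:(2,1)->N->(1,1) | ant1:(1,1)->S->(2,1) | ant2:(2,2)->W->(2,1)
  grid max=5 at (1,1)
Step 3: ant0:(1,1)->S->(2,1) | ant1:(2,1)->N->(1,1) | ant2:(2,1)->N->(1,1)
  grid max=8 at (1,1)
Step 4: ant0:(2,1)->N->(1,1) | ant1:(1,1)->S->(2,1) | ant2:(1,1)->S->(2,1)
  grid max=9 at (1,1)
Step 5: ant0:(1,1)->S->(2,1) | ant1:(2,1)->N->(1,1) | ant2:(2,1)->N->(1,1)
  grid max=12 at (1,1)
Step 6: ant0:(2,1)->N->(1,1) | ant1:(1,1)->S->(2,1) | ant2:(1,1)->S->(2,1)
  grid max=13 at (1,1)
Final grid:
  0 0 0 0
  0 13 0 0
  0 12 0 0
  0 0 0 0
Max pheromone 13 at (1,1)

Answer: (1,1)=13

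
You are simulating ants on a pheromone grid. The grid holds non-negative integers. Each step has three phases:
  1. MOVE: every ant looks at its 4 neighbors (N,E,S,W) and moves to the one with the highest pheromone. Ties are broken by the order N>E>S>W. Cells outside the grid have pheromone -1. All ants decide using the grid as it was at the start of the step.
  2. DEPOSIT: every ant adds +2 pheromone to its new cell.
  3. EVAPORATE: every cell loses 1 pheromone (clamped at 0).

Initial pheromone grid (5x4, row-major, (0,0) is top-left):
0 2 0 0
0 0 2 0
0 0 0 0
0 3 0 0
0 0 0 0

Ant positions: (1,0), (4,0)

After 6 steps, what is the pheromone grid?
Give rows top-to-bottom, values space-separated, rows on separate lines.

After step 1: ants at (0,0),(3,0)
  1 1 0 0
  0 0 1 0
  0 0 0 0
  1 2 0 0
  0 0 0 0
After step 2: ants at (0,1),(3,1)
  0 2 0 0
  0 0 0 0
  0 0 0 0
  0 3 0 0
  0 0 0 0
After step 3: ants at (0,2),(2,1)
  0 1 1 0
  0 0 0 0
  0 1 0 0
  0 2 0 0
  0 0 0 0
After step 4: ants at (0,1),(3,1)
  0 2 0 0
  0 0 0 0
  0 0 0 0
  0 3 0 0
  0 0 0 0
After step 5: ants at (0,2),(2,1)
  0 1 1 0
  0 0 0 0
  0 1 0 0
  0 2 0 0
  0 0 0 0
After step 6: ants at (0,1),(3,1)
  0 2 0 0
  0 0 0 0
  0 0 0 0
  0 3 0 0
  0 0 0 0

0 2 0 0
0 0 0 0
0 0 0 0
0 3 0 0
0 0 0 0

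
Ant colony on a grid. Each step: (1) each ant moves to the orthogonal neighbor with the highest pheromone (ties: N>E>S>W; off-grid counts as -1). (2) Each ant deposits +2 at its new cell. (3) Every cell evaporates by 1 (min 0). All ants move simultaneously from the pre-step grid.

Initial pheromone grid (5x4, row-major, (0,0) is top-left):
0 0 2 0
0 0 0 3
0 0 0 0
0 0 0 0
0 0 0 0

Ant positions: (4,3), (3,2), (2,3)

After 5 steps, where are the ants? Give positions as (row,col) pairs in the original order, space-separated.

Step 1: ant0:(4,3)->N->(3,3) | ant1:(3,2)->N->(2,2) | ant2:(2,3)->N->(1,3)
  grid max=4 at (1,3)
Step 2: ant0:(3,3)->N->(2,3) | ant1:(2,2)->N->(1,2) | ant2:(1,3)->N->(0,3)
  grid max=3 at (1,3)
Step 3: ant0:(2,3)->N->(1,3) | ant1:(1,2)->E->(1,3) | ant2:(0,3)->S->(1,3)
  grid max=8 at (1,3)
Step 4: ant0:(1,3)->N->(0,3) | ant1:(1,3)->N->(0,3) | ant2:(1,3)->N->(0,3)
  grid max=7 at (1,3)
Step 5: ant0:(0,3)->S->(1,3) | ant1:(0,3)->S->(1,3) | ant2:(0,3)->S->(1,3)
  grid max=12 at (1,3)

(1,3) (1,3) (1,3)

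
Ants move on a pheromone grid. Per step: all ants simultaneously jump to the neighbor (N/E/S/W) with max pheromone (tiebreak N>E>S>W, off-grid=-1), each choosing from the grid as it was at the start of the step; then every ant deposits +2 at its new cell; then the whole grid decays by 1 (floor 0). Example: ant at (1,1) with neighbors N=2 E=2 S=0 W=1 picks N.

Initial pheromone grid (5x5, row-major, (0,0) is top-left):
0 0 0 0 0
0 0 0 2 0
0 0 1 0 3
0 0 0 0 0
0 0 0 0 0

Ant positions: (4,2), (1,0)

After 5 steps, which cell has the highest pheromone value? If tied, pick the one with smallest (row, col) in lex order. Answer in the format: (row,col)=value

Answer: (0,2)=3

Derivation:
Step 1: ant0:(4,2)->N->(3,2) | ant1:(1,0)->N->(0,0)
  grid max=2 at (2,4)
Step 2: ant0:(3,2)->N->(2,2) | ant1:(0,0)->E->(0,1)
  grid max=1 at (0,1)
Step 3: ant0:(2,2)->N->(1,2) | ant1:(0,1)->E->(0,2)
  grid max=1 at (0,2)
Step 4: ant0:(1,2)->N->(0,2) | ant1:(0,2)->S->(1,2)
  grid max=2 at (0,2)
Step 5: ant0:(0,2)->S->(1,2) | ant1:(1,2)->N->(0,2)
  grid max=3 at (0,2)
Final grid:
  0 0 3 0 0
  0 0 3 0 0
  0 0 0 0 0
  0 0 0 0 0
  0 0 0 0 0
Max pheromone 3 at (0,2)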